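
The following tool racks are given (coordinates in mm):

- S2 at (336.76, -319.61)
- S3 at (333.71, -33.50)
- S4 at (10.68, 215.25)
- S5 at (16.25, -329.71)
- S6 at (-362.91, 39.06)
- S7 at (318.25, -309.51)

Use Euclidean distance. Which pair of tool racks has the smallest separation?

S2 and S7

Pairwise distances:
S2–S3: 286.13 mm
S2–S4: 626.42 mm
S2–S5: 320.67 mm
S2–S6: 786.25 mm
S2–S7: 21.09 mm
S3–S4: 407.71 mm
S3–S5: 434.19 mm
S3–S6: 700.39 mm
S3–S7: 276.44 mm
S4–S5: 544.99 mm
S4–S6: 413.05 mm
S4–S7: 608.25 mm
S5–S6: 528.92 mm
S5–S7: 302.67 mm
S6–S7: 765.17 mm
Closest pair: S2–S7 at 21.09 mm.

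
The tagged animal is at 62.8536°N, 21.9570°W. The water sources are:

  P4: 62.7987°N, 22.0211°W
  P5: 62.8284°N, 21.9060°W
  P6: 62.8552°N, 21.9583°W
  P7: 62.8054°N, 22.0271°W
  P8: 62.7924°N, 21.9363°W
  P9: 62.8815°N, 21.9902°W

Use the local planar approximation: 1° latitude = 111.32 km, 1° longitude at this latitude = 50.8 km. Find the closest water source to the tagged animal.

Distances from 62.8536°N, 21.9570°W:
P4: √((-0.0549·111.32)² + (-0.0641·50.8)²) = √(37.350041 + 10.603359) = 6.9248 km
P5: √((-0.0252·111.32)² + (0.0510·50.8)²) = √(7.869506 + 6.712245) = 3.8186 km
P6: √((0.0016·111.32)² + (-0.0013·50.8)²) = √(0.031724 + 0.004361) = 0.1900 km
P7: √((-0.0482·111.32)² + (-0.0701·50.8)²) = √(28.789921 + 12.681291) = 6.4398 km
P8: √((-0.0612·111.32)² + (0.0207·50.8)²) = √(46.414026 + 1.105778) = 6.8935 km
P9: √((0.0279·111.32)² + (-0.0332·50.8)²) = √(9.646168 + 2.844485) = 3.5342 km
Minimum: P6 at 0.1900 km.

P6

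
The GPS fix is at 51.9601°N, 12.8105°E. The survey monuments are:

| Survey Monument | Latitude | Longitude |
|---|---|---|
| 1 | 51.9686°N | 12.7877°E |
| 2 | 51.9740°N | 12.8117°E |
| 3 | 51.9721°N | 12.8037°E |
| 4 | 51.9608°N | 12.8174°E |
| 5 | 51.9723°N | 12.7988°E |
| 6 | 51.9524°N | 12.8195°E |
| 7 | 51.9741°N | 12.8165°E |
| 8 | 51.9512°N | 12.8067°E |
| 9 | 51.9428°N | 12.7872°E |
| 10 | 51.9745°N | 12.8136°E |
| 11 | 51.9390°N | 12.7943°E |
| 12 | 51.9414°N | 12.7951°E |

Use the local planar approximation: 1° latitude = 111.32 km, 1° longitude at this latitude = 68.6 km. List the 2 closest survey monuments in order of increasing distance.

Distances from 51.9601°N, 12.8105°E:
1: 1.8280 km
2: 1.5495 km
3: 1.4149 km
4: 0.4797 km
5: 1.5775 km
6: 1.0564 km
7: 1.6119 km
8: 1.0245 km
9: 2.5027 km
10: 1.6171 km
11: 2.5985 km
12: 2.3344 km
Sorted: 4 (0.4797 km) < 8 (1.0245 km) < 6 (1.0564 km) < 3 (1.4149 km) < …

4, 8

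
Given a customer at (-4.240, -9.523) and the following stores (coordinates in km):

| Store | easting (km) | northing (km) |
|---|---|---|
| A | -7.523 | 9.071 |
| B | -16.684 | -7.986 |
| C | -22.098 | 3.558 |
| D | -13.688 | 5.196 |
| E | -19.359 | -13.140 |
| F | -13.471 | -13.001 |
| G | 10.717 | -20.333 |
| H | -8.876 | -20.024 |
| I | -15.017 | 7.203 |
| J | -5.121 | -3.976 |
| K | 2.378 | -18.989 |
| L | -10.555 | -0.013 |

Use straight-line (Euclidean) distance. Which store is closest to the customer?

J

Distances from (-4.240, -9.523):
A: √((-3.283)² + (18.594)²) = √(10.77809 + 345.73684) = 18.882 km
B: √((-12.444)² + (1.537)²) = √(154.85314 + 2.36237) = 12.539 km
C: √((-17.858)² + (13.081)²) = √(318.90816 + 171.11256) = 22.136 km
D: √((-9.448)² + (14.719)²) = √(89.26470 + 216.64896) = 17.490 km
E: √((-15.119)² + (-3.617)²) = √(228.58416 + 13.08269) = 15.546 km
F: √((-9.231)² + (-3.478)²) = √(85.21136 + 12.09648) = 9.864 km
G: √((14.957)² + (-10.810)²) = √(223.71185 + 116.85610) = 18.454 km
H: √((-4.636)² + (-10.501)²) = √(21.49250 + 110.27100) = 11.479 km
I: √((-10.777)² + (16.726)²) = √(116.14373 + 279.75908) = 19.897 km
J: √((-0.881)² + (5.547)²) = √(0.77616 + 30.76921) = 5.617 km
K: √((6.618)² + (-9.466)²) = √(43.79792 + 89.60516) = 11.550 km
L: √((-6.315)² + (9.510)²) = √(39.87922 + 90.44010) = 11.416 km
Minimum: J at 5.617 km.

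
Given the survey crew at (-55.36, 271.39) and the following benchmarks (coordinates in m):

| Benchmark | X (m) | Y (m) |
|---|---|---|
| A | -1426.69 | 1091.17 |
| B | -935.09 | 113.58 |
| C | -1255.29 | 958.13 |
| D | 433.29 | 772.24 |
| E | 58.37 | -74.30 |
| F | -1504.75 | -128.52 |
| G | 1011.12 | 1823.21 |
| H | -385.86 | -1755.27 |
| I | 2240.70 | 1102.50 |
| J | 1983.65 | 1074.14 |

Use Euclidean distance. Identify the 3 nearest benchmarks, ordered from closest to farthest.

E, D, B

Distances from (-55.36, 271.39):
A: 1597.68 m
B: 893.77 m
C: 1382.55 m
D: 699.74 m
E: 363.92 m
F: 1503.55 m
G: 1882.96 m
H: 2053.43 m
I: 2441.85 m
J: 2191.34 m
Sorted: E (363.92 m) < D (699.74 m) < B (893.77 m) < C (1382.55 m) < F (1503.55 m) < …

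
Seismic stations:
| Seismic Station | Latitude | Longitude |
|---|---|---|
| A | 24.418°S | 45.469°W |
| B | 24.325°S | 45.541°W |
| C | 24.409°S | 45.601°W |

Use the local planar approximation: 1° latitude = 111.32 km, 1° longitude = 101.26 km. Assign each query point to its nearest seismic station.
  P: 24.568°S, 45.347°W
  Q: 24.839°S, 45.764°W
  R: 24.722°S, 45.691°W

P at 24.568°S, 45.347°W:
  A: √((0.150·111.32)² + (-0.122·101.26)²) = √(278.82320 + 152.61440) = 20.771 km
  B: √((0.243·111.32)² + (-0.194·101.26)²) = √(731.74362 + 385.90402) = 33.431 km
  C: √((0.159·111.32)² + (-0.254·101.26)²) = √(313.28575 + 661.52046) = 31.222 km
  → nearest: A (20.771 km)
Q at 24.839°S, 45.764°W:
  A: √((0.421·111.32)² + (0.295·101.26)²) = √(2196.39571 + 892.31846) = 55.576 km
  B: √((0.514·111.32)² + (0.223·101.26)²) = √(3273.95445 + 509.90066) = 61.513 km
  C: √((0.430·111.32)² + (0.163·101.26)²) = √(2291.30713 + 272.42757) = 50.633 km
  → nearest: C (50.633 km)
R at 24.722°S, 45.691°W:
  A: √((0.304·111.32)² + (0.222·101.26)²) = √(1145.23223 + 505.33781) = 40.627 km
  B: √((0.397·111.32)² + (0.150·101.26)²) = √(1953.11317 + 230.70572) = 46.731 km
  C: √((0.313·111.32)² + (0.090·101.26)²) = √(1214.04580 + 83.05406) = 36.015 km
  → nearest: C (36.015 km)

P→A; Q→C; R→C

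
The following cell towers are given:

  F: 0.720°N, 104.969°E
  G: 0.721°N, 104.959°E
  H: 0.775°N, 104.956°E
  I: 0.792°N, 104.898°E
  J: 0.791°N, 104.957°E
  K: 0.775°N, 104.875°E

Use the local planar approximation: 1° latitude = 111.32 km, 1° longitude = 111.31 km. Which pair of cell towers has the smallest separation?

F and G

Pairwise distances:
F–G: 1.119 km
H–J: 1.785 km
I–K: 3.184 km
G–H: 6.021 km
F–H: 6.291 km
I–J: 6.568 km
H–I: 6.728 km
G–J: 7.796 km
F–J: 8.016 km
H–K: 9.016 km
J–K: 9.300 km
G–I: 10.420 km
G–K: 11.116 km
F–I: 11.256 km
F–K: 12.123 km
Closest pair: F–G at 1.119 km.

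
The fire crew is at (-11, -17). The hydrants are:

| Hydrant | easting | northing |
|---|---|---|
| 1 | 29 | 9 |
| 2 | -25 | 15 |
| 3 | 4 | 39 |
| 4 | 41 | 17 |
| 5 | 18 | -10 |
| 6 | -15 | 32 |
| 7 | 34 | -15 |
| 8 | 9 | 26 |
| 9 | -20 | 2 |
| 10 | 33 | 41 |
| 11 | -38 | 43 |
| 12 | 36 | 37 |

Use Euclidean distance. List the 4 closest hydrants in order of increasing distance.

Distances from (-11, -17):
1: √((40)² + (26)²) = √(1600.000 + 676.000) = 47.7
2: √((-14)² + (32)²) = √(196.000 + 1024.000) = 34.9
3: √((15)² + (56)²) = √(225.000 + 3136.000) = 58.0
4: √((52)² + (34)²) = √(2704.000 + 1156.000) = 62.1
5: √((29)² + (7)²) = √(841.000 + 49.000) = 29.8
6: √((-4)² + (49)²) = √(16.000 + 2401.000) = 49.2
7: √((45)² + (2)²) = √(2025.000 + 4.000) = 45.0
8: √((20)² + (43)²) = √(400.000 + 1849.000) = 47.4
9: √((-9)² + (19)²) = √(81.000 + 361.000) = 21.0
10: √((44)² + (58)²) = √(1936.000 + 3364.000) = 72.8
11: √((-27)² + (60)²) = √(729.000 + 3600.000) = 65.8
12: √((47)² + (54)²) = √(2209.000 + 2916.000) = 71.6
Sorted: 9 (21.0) < 5 (29.8) < 2 (34.9) < 7 (45.0) < 8 (47.4) < 1 (47.7) < …

9, 5, 2, 7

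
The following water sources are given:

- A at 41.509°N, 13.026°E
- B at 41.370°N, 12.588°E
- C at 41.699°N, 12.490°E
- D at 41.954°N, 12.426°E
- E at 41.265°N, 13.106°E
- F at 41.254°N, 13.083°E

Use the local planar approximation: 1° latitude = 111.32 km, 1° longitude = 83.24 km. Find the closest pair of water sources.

Pairwise distances:
A–B: 39.607 km
A–C: 49.376 km
A–D: 70.345 km
A–E: 27.966 km
A–F: 28.780 km
B–C: 37.522 km
B–D: 66.395 km
B–E: 44.675 km
B–F: 43.180 km
C–D: 28.882 km
C–E: 70.451 km
C–F: 69.932 km
D–E: 95.324 km
D–F: 95.200 km
E–F: 2.273 km
Closest pair: E–F at 2.273 km.

E and F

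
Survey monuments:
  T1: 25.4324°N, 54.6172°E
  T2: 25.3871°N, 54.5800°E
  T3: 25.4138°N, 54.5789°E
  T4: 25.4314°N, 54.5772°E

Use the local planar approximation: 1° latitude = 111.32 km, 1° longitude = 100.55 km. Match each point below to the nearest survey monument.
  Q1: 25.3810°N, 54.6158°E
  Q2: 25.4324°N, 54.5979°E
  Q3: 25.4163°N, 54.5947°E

Q1→T2; Q2→T1; Q3→T3

Q1 at 25.3810°N, 54.6158°E:
  T1: √((0.0514·111.32)² + (0.0014·100.55)²) = √(32.739545 + 0.019816) = 5.7236 km
  T2: √((0.0061·111.32)² + (-0.0358·100.55)²) = √(0.461112 + 12.957768) = 3.6632 km
  T3: √((0.0328·111.32)² + (-0.0369·100.55)²) = √(13.331962 + 13.766289) = 5.2056 km
  T4: √((0.0504·111.32)² + (-0.0386·100.55)²) = √(31.478024 + 15.063946) = 6.8222 km
  → nearest: T2 (3.6632 km)
Q2 at 25.4324°N, 54.5979°E:
  T1: √((0.0000·111.32)² + (0.0193·100.55)²) = √(0.000000 + 3.765987) = 1.9406 km
  T2: √((-0.0453·111.32)² + (-0.0179·100.55)²) = √(25.429791 + 3.239442) = 5.3544 km
  T3: √((-0.0186·111.32)² + (-0.0190·100.55)²) = √(4.287186 + 3.649819) = 2.8173 km
  T4: √((-0.0010·111.32)² + (-0.0207·100.55)²) = √(0.012392 + 4.332164) = 2.0844 km
  → nearest: T1 (1.9406 km)
Q3 at 25.4163°N, 54.5947°E:
  T1: √((0.0161·111.32)² + (0.0225·100.55)²) = √(3.212167 + 5.118341) = 2.8863 km
  T2: √((-0.0292·111.32)² + (-0.0147·100.55)²) = √(10.566036 + 2.184735) = 3.5708 km
  T3: √((-0.0025·111.32)² + (-0.0158·100.55)²) = √(0.077451 + 2.523936) = 1.6129 km
  T4: √((0.0151·111.32)² + (-0.0175·100.55)²) = √(2.825532 + 3.096280) = 2.4335 km
  → nearest: T3 (1.6129 km)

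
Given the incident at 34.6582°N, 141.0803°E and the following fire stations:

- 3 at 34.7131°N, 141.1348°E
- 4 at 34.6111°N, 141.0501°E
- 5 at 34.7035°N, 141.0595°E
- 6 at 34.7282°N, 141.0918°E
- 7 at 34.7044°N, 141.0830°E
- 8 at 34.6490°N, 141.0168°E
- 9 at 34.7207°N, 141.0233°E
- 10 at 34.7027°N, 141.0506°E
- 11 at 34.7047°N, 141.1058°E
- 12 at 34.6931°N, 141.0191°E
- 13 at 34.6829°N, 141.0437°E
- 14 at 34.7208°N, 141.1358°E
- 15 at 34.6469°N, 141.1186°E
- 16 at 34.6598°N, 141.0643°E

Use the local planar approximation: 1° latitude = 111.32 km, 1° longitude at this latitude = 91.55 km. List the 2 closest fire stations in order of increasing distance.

Distances from 34.6582°N, 141.0803°E:
3: √((0.0549·111.32)² + (0.0545·91.55)²) = √(37.350041 + 24.894861) = 7.8895 km
4: √((-0.0471·111.32)² + (-0.0302·91.55)²) = √(27.490853 + 7.644174) = 5.9275 km
5: √((0.0453·111.32)² + (-0.0208·91.55)²) = √(25.429791 + 3.626130) = 5.3904 km
6: √((0.0700·111.32)² + (0.0115·91.55)²) = √(60.721498 + 1.108440) = 7.8632 km
7: √((0.0462·111.32)² + (0.0027·91.55)²) = √(26.450284 + 0.061100) = 5.1489 km
8: √((-0.0092·111.32)² + (-0.0635·91.55)²) = √(1.048871 + 33.795910) = 5.9029 km
9: √((0.0625·111.32)² + (-0.0570·91.55)²) = √(48.406806 + 27.231177) = 8.6970 km
10: √((0.0445·111.32)² + (-0.0297·91.55)²) = √(24.539540 + 7.393151) = 5.6509 km
11: √((0.0465·111.32)² + (0.0255·91.55)²) = √(26.794910 + 5.450007) = 5.6785 km
12: √((0.0349·111.32)² + (-0.0612·91.55)²) = √(15.093753 + 31.392040) = 6.8180 km
13: √((0.0247·111.32)² + (-0.0366·91.55)²) = √(7.560322 + 11.227392) = 4.3345 km
14: √((0.0626·111.32)² + (0.0555·91.55)²) = √(48.561832 + 25.816815) = 8.6243 km
15: √((-0.0113·111.32)² + (0.0383·91.55)²) = √(1.582353 + 12.294596) = 3.7252 km
16: √((0.0016·111.32)² + (-0.0160·91.55)²) = √(0.031724 + 2.145639) = 1.4756 km
Sorted: 16 (1.4756 km) < 15 (3.7252 km) < 13 (4.3345 km) < 7 (5.1489 km) < …

16, 15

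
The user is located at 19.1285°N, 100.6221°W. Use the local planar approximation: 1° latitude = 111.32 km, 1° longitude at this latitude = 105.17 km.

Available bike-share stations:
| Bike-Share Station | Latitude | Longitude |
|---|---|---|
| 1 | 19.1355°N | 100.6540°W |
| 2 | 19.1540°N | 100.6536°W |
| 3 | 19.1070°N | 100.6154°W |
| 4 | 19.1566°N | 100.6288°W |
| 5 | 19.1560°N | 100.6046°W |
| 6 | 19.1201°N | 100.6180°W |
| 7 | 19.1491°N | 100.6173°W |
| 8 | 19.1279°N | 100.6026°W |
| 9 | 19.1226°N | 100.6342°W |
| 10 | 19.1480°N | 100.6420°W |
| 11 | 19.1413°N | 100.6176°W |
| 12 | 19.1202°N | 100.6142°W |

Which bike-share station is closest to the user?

6

Distances from 19.1285°N, 100.6221°W:
1: 3.4442 km
2: 4.3627 km
3: 2.4950 km
4: 3.2065 km
5: 3.5720 km
6: 1.0297 km
7: 2.3481 km
8: 2.0519 km
9: 1.4321 km
10: 3.0153 km
11: 1.5014 km
12: 1.2426 km
Minimum: 6 at 1.0297 km.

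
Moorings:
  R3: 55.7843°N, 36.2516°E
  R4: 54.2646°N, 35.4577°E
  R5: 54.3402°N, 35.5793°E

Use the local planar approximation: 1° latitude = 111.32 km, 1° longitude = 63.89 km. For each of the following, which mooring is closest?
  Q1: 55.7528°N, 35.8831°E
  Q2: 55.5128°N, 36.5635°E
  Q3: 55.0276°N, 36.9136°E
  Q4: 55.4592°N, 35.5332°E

Q1 at 55.7528°N, 35.8831°E:
  R3: √((0.0315·111.32)² + (0.3685·63.89)²) = √(12.296103 + 554.294744) = 23.8032 km
  R4: √((-1.4882·111.32)² + (-0.4254·63.89)²) = √(27445.364041 + 738.687496) = 167.8811 km
  R5: √((-1.4126·111.32)² + (-0.3038·63.89)²) = √(24727.761264 + 376.739637) = 158.4440 km
  → nearest: R3 (23.8032 km)
Q2 at 55.5128°N, 36.5635°E:
  R3: √((0.2715·111.32)² + (-0.3119·63.89)²) = √(913.452699 + 397.096927) = 36.2015 km
  R4: √((-1.2482·111.32)² + (-1.1058·63.89)²) = √(19306.998010 + 4991.360611) = 155.8793 km
  R5: √((-1.1726·111.32)² + (-0.9842·63.89)²) = √(17039.081297 + 3953.962059) = 144.8898 km
  → nearest: R3 (36.2015 km)
Q3 at 55.0276°N, 36.9136°E:
  R3: √((0.7567·111.32)² + (-0.6620·63.89)²) = √(7095.677414 + 1788.882251) = 94.2579 km
  R4: √((-0.7630·111.32)² + (-1.4559·63.89)²) = √(7214.321149 + 8652.246191) = 125.9626 km
  R5: √((-0.6874·111.32)² + (-1.3343·63.89)²) = √(5855.519761 + 7267.294306) = 114.5549 km
  → nearest: R3 (94.2579 km)
Q4 at 55.4592°N, 35.5332°E:
  R3: √((0.3251·111.32)² + (0.7184·63.89)²) = √(1309.725654 + 2106.679279) = 58.4500 km
  R4: √((-1.1946·111.32)² + (-0.0755·63.89)²) = √(17684.444245 + 23.268033) = 133.0703 km
  R5: √((-1.1190·111.32)² + (0.0461·63.89)²) = √(15516.957420 + 8.674963) = 124.6019 km
  → nearest: R3 (58.4500 km)

Q1→R3; Q2→R3; Q3→R3; Q4→R3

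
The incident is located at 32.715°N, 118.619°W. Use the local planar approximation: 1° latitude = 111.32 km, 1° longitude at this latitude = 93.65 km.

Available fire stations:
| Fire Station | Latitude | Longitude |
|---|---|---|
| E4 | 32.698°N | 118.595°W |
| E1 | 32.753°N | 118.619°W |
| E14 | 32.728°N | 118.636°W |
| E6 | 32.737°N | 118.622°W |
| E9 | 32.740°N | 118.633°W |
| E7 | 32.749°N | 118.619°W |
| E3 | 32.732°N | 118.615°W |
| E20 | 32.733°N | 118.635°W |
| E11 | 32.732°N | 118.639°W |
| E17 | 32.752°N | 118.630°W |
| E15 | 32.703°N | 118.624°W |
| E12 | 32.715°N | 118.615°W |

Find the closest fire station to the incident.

Distances from 32.715°N, 118.619°W:
E4: √((-0.017·111.32)² + (0.024·93.65)²) = √(3.58133 + 5.05171) = 2.938 km
E1: √((0.038·111.32)² + (0.000·93.65)²) = √(17.89425 + 0.00000) = 4.230 km
E14: √((0.013·111.32)² + (-0.017·93.65)²) = √(2.09427 + 2.53462) = 2.151 km
E6: √((0.022·111.32)² + (-0.003·93.65)²) = √(5.99780 + 0.07893) = 2.465 km
E9: √((0.025·111.32)² + (-0.014·93.65)²) = √(7.74509 + 1.71898) = 3.076 km
E7: √((0.034·111.32)² + (0.000·93.65)²) = √(14.32532 + 0.00000) = 3.785 km
E3: √((0.017·111.32)² + (0.004·93.65)²) = √(3.58133 + 0.14033) = 1.929 km
E20: √((0.018·111.32)² + (-0.016·93.65)²) = √(4.01505 + 2.24520) = 2.502 km
E11: √((0.017·111.32)² + (-0.020·93.65)²) = √(3.58133 + 3.50813) = 2.663 km
E17: √((0.037·111.32)² + (-0.011·93.65)²) = √(16.96484 + 1.06121) = 4.246 km
E15: √((-0.012·111.32)² + (-0.005·93.65)²) = √(1.78447 + 0.21926) = 1.416 km
E12: √((0.000·111.32)² + (0.004·93.65)²) = √(0.00000 + 0.14033) = 0.375 km
Minimum: E12 at 0.375 km.

E12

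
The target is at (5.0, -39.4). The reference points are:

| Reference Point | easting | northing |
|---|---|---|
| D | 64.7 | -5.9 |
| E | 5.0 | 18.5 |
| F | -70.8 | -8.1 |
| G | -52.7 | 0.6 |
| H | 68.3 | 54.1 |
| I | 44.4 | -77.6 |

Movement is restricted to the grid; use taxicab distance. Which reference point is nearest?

Distances from (5.0, -39.4):
D: |59.7| + |33.5| = 59.7 + 33.5 = 93.2
E: |0.0| + |57.9| = 0.0 + 57.9 = 57.9
F: |-75.8| + |31.3| = 75.8 + 31.3 = 107.1
G: |-57.7| + |40.0| = 57.7 + 40.0 = 97.7
H: |63.3| + |93.5| = 63.3 + 93.5 = 156.8
I: |39.4| + |-38.2| = 39.4 + 38.2 = 77.6
Minimum: E at 57.9.

E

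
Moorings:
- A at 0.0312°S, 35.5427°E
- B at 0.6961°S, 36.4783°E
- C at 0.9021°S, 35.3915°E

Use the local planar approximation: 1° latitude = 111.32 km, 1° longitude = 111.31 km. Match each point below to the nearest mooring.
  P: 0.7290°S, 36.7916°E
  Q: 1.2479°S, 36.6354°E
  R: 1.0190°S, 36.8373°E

P at 0.7290°S, 36.7916°E:
  A: 159.2458 km
  B: 35.0652 km
  C: 157.0319 km
  → nearest: B (35.0652 km)
Q at 1.2479°S, 36.6354°E:
  A: 182.0393 km
  B: 63.8670 km
  C: 143.7101 km
  → nearest: B (63.8670 km)
R at 1.0190°S, 36.8373°E:
  A: 181.2650 km
  B: 53.7483 km
  C: 161.4573 km
  → nearest: B (53.7483 km)

P→B; Q→B; R→B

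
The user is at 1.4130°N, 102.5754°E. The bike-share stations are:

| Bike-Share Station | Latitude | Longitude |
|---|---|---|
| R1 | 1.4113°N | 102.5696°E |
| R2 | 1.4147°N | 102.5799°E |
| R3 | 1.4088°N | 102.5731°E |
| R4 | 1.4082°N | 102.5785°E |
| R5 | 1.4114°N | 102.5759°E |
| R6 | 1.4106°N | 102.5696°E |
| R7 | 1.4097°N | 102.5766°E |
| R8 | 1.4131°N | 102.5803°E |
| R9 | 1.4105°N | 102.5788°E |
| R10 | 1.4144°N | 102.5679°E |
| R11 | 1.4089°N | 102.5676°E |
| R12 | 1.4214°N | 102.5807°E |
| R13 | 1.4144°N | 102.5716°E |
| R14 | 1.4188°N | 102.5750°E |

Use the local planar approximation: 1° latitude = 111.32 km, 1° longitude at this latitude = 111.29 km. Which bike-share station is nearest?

Distances from 1.4130°N, 102.5754°E:
R1: √((-0.0017·111.32)² + (-0.0058·111.29)²) = √(0.035813 + 0.416647) = 0.6727 km
R2: √((0.0017·111.32)² + (0.0045·111.29)²) = √(0.035813 + 0.250806) = 0.5354 km
R3: √((-0.0042·111.32)² + (-0.0023·111.29)²) = √(0.218597 + 0.065519) = 0.5330 km
R4: √((-0.0048·111.32)² + (0.0031·111.29)²) = √(0.285515 + 0.119024) = 0.6360 km
R5: √((-0.0016·111.32)² + (0.0005·111.29)²) = √(0.031724 + 0.003096) = 0.1866 km
R6: √((-0.0024·111.32)² + (-0.0058·111.29)²) = √(0.071379 + 0.416647) = 0.6986 km
R7: √((-0.0033·111.32)² + (0.0012·111.29)²) = √(0.134950 + 0.017835) = 0.3909 km
R8: √((0.0001·111.32)² + (0.0049·111.29)²) = √(0.000124 + 0.297375) = 0.5454 km
R9: √((-0.0025·111.32)² + (0.0034·111.29)²) = √(0.077451 + 0.143176) = 0.4697 km
R10: √((0.0014·111.32)² + (-0.0075·111.29)²) = √(0.024289 + 0.696682) = 0.8491 km
R11: √((-0.0041·111.32)² + (-0.0078·111.29)²) = √(0.208312 + 0.753532) = 0.9807 km
R12: √((0.0084·111.32)² + (0.0053·111.29)²) = √(0.874390 + 0.347908) = 1.1056 km
R13: √((0.0014·111.32)² + (-0.0038·111.29)²) = √(0.024289 + 0.178846) = 0.4507 km
R14: √((0.0058·111.32)² + (-0.0004·111.29)²) = √(0.416872 + 0.001982) = 0.6472 km
Minimum: R5 at 0.1866 km.

R5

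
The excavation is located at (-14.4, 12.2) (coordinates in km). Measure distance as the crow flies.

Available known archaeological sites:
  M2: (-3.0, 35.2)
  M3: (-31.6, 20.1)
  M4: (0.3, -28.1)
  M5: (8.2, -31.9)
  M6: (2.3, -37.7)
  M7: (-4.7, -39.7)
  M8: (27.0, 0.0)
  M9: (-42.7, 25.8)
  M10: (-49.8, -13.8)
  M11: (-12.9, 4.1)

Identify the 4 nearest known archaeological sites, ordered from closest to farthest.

M11, M3, M2, M9

Distances from (-14.4, 12.2):
M2: √((11.4)² + (23.0)²) = √(129.960 + 529.000) = 25.7 km
M3: √((-17.2)² + (7.9)²) = √(295.840 + 62.410) = 18.9 km
M4: √((14.7)² + (-40.3)²) = √(216.090 + 1624.090) = 42.9 km
M5: √((22.6)² + (-44.1)²) = √(510.760 + 1944.810) = 49.6 km
M6: √((16.7)² + (-49.9)²) = √(278.890 + 2490.010) = 52.6 km
M7: √((9.7)² + (-51.9)²) = √(94.090 + 2693.610) = 52.8 km
M8: √((41.4)² + (-12.2)²) = √(1713.960 + 148.840) = 43.2 km
M9: √((-28.3)² + (13.6)²) = √(800.890 + 184.960) = 31.4 km
M10: √((-35.4)² + (-26.0)²) = √(1253.160 + 676.000) = 43.9 km
M11: √((1.5)² + (-8.1)²) = √(2.250 + 65.610) = 8.2 km
Sorted: M11 (8.2 km) < M3 (18.9 km) < M2 (25.7 km) < M9 (31.4 km) < M4 (42.9 km) < M8 (43.2 km) < …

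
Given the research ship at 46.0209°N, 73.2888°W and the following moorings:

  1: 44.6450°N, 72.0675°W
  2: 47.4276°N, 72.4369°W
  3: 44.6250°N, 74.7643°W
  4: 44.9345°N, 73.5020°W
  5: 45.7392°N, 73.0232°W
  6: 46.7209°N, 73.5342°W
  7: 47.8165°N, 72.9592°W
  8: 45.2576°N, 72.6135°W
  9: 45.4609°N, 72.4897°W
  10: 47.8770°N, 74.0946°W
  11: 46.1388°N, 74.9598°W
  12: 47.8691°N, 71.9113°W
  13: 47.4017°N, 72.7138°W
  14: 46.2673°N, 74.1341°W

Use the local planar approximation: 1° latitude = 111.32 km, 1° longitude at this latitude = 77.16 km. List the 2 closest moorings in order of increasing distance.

Distances from 46.0209°N, 73.2888°W:
1: √((-1.3759·111.32)² + (1.2213·77.16)²) = √(23459.574815 + 8880.330968) = 179.8330 km
2: √((1.4067·111.32)² + (0.8519·77.16)²) = √(24521.631979 + 4320.775229) = 169.8305 km
3: √((-1.3959·111.32)² + (-1.4755·77.16)²) = √(24146.545621 + 12961.726866) = 192.6351 km
4: √((-1.0864·111.32)² + (-0.2132·77.16)²) = √(14626.011454 + 270.619345) = 122.0518 km
5: √((-0.2817·111.32)² + (0.2656·77.16)²) = √(983.377097 + 419.991576) = 37.4616 km
6: √((0.7000·111.32)² + (-0.2454·77.16)²) = √(6072.149776 + 358.536649) = 80.1916 km
7: √((1.7956·111.32)² + (0.3296·77.16)²) = √(39954.489752 + 646.783369) = 201.4976 km
8: √((-0.7633·111.32)² + (0.6753·77.16)²) = √(7219.995387 + 2715.050659) = 99.6747 km
9: √((-0.5600·111.32)² + (0.7991·77.16)²) = √(3886.175857 + 3801.777528) = 87.6810 km
10: √((1.8561·111.32)² + (-0.8058·77.16)²) = √(42692.259130 + 3865.796282) = 215.7732 km
11: √((0.1179·111.32)² + (-1.6710·77.16)²) = √(172.255860 + 16624.069189) = 129.6006 km
12: √((1.8482·111.32)² + (1.3775·77.16)²) = √(42329.615846 + 11297.117686) = 231.5745 km
13: √((1.3808·111.32)² + (0.5750·77.16)²) = √(23626.965768 + 1968.430689) = 159.9856 km
14: √((0.2464·111.32)² + (-0.8453·77.16)²) = √(752.363646 + 4254.085124) = 70.7563 km
Sorted: 5 (37.4616 km) < 14 (70.7563 km) < 6 (80.1916 km) < 9 (87.6810 km) < …

5, 14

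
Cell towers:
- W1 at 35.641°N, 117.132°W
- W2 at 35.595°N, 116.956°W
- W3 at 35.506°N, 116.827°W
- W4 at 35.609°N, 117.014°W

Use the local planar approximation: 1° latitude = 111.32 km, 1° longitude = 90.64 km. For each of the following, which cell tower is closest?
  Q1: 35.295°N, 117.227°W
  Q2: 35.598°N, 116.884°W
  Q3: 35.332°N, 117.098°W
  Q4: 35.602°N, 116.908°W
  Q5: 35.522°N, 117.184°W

Q1→W1; Q2→W2; Q3→W3; Q4→W2; Q5→W1

Q1 at 35.295°N, 117.227°W:
  W1: √((0.346·111.32)² + (0.095·90.64)²) = √(1483.53772 + 74.14588) = 39.468 km
  W2: √((0.300·111.32)² + (0.271·90.64)²) = √(1115.29282 + 603.36258) = 41.457 km
  W3: √((0.211·111.32)² + (0.400·90.64)²) = √(551.71057 + 1314.49754) = 43.200 km
  W4: √((0.314·111.32)² + (0.213·90.64)²) = √(1221.81567 + 372.73399) = 39.932 km
  → nearest: W1 (39.468 km)
Q2 at 35.598°N, 116.884°W:
  W1: √((0.043·111.32)² + (-0.248·90.64)²) = √(22.91307 + 505.29285) = 22.983 km
  W2: √((-0.003·111.32)² + (-0.072·90.64)²) = √(0.11153 + 42.58972) = 6.535 km
  W3: √((-0.092·111.32)² + (0.057·90.64)²) = √(104.88709 + 26.69252) = 11.471 km
  W4: √((0.011·111.32)² + (-0.130·90.64)²) = √(1.49945 + 138.84380) = 11.847 km
  → nearest: W2 (6.535 km)
Q3 at 35.332°N, 117.098°W:
  W1: √((0.309·111.32)² + (-0.034·90.64)²) = √(1183.21415 + 9.49724) = 34.536 km
  W2: √((0.263·111.32)² + (0.142·90.64)²) = √(857.15210 + 165.65955) = 31.981 km
  W3: √((0.174·111.32)² + (0.271·90.64)²) = √(375.18450 + 603.36258) = 31.282 km
  W4: √((0.277·111.32)² + (0.084·90.64)²) = √(950.83669 + 57.96934) = 31.762 km
  → nearest: W3 (31.282 km)
Q4 at 35.602°N, 116.908°W:
  W1: √((0.039·111.32)² + (-0.224·90.64)²) = √(18.84845 + 412.22643) = 20.762 km
  W2: √((-0.007·111.32)² + (-0.048·90.64)²) = √(0.60721 + 18.92876) = 4.420 km
  W3: √((-0.096·111.32)² + (0.081·90.64)²) = √(114.20598 + 53.90261) = 12.966 km
  W4: √((0.007·111.32)² + (-0.106·90.64)²) = √(0.60721 + 92.31059) = 9.639 km
  → nearest: W2 (4.420 km)
Q5 at 35.522°N, 117.184°W:
  W1: √((0.119·111.32)² + (0.052·90.64)²) = √(175.48513 + 22.21501) = 14.061 km
  W2: √((0.073·111.32)² + (0.228·90.64)²) = √(66.03773 + 427.08025) = 22.206 km
  W3: √((-0.016·111.32)² + (0.357·90.64)²) = √(3.17239 + 1047.07123) = 32.407 km
  W4: √((0.087·111.32)² + (0.170·90.64)²) = √(93.79613 + 237.43112) = 18.200 km
  → nearest: W1 (14.061 km)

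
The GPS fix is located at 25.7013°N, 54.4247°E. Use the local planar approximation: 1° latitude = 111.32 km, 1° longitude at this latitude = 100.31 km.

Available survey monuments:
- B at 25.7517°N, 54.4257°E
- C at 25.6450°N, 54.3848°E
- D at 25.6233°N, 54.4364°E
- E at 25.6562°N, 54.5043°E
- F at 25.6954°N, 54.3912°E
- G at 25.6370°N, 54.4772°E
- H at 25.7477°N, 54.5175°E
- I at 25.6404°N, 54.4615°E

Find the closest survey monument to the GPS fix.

F

Distances from 25.7013°N, 54.4247°E:
B: √((0.0504·111.32)² + (0.0010·100.31)²) = √(31.478024 + 0.010062) = 5.6114 km
C: √((-0.0563·111.32)² + (-0.0399·100.31)²) = √(39.279250 + 16.018958) = 7.4363 km
D: √((-0.0780·111.32)² + (0.0117·100.31)²) = √(75.393794 + 1.377400) = 8.7619 km
E: √((-0.0451·111.32)² + (0.0796·100.31)²) = √(25.205742 + 63.755051) = 9.4319 km
F: √((-0.0059·111.32)² + (-0.0335·100.31)²) = √(0.431370 + 11.292187) = 3.4240 km
G: √((-0.0643·111.32)² + (0.0525·100.31)²) = √(51.235189 + 27.733652) = 8.8864 km
H: √((0.0464·111.32)² + (0.0928·100.31)²) = √(26.679787 + 86.653162) = 10.6458 km
I: √((-0.0609·111.32)² + (0.0368·100.31)²) = √(45.960102 + 13.626493) = 7.7192 km
Minimum: F at 3.4240 km.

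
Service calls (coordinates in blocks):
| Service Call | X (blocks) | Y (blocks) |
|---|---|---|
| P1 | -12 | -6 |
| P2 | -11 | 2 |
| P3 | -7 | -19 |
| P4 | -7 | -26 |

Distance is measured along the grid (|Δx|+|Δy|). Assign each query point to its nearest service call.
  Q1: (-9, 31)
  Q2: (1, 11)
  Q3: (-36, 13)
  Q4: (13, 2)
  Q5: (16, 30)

Q1→P2; Q2→P2; Q3→P2; Q4→P2; Q5→P2

Q1 at (-9, 31):
  P1: |-3| + |-37| = 3 + 37 = 40 blocks
  P2: |-2| + |-29| = 2 + 29 = 31 blocks
  P3: |2| + |-50| = 2 + 50 = 52 blocks
  P4: |2| + |-57| = 2 + 57 = 59 blocks
  → nearest: P2 (31 blocks)
Q2 at (1, 11):
  P1: |-13| + |-17| = 13 + 17 = 30 blocks
  P2: |-12| + |-9| = 12 + 9 = 21 blocks
  P3: |-8| + |-30| = 8 + 30 = 38 blocks
  P4: |-8| + |-37| = 8 + 37 = 45 blocks
  → nearest: P2 (21 blocks)
Q3 at (-36, 13):
  P1: |24| + |-19| = 24 + 19 = 43 blocks
  P2: |25| + |-11| = 25 + 11 = 36 blocks
  P3: |29| + |-32| = 29 + 32 = 61 blocks
  P4: |29| + |-39| = 29 + 39 = 68 blocks
  → nearest: P2 (36 blocks)
Q4 at (13, 2):
  P1: |-25| + |-8| = 25 + 8 = 33 blocks
  P2: |-24| + |0| = 24 + 0 = 24 blocks
  P3: |-20| + |-21| = 20 + 21 = 41 blocks
  P4: |-20| + |-28| = 20 + 28 = 48 blocks
  → nearest: P2 (24 blocks)
Q5 at (16, 30):
  P1: |-28| + |-36| = 28 + 36 = 64 blocks
  P2: |-27| + |-28| = 27 + 28 = 55 blocks
  P3: |-23| + |-49| = 23 + 49 = 72 blocks
  P4: |-23| + |-56| = 23 + 56 = 79 blocks
  → nearest: P2 (55 blocks)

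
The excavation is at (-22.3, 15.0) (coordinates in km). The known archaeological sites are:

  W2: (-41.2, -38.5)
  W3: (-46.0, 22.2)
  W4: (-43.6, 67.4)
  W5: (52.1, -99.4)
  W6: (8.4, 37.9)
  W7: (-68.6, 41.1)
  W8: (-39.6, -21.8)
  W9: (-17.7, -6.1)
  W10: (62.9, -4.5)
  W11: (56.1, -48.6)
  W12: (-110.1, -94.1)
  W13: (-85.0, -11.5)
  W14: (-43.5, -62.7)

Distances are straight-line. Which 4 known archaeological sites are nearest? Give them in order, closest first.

W9, W3, W6, W8

Distances from (-22.3, 15.0):
W2: 56.7 km
W3: 24.8 km
W4: 56.6 km
W5: 136.5 km
W6: 38.3 km
W7: 53.1 km
W8: 40.7 km
W9: 21.6 km
W10: 87.4 km
W11: 101.0 km
W12: 140.0 km
W13: 68.1 km
W14: 80.5 km
Sorted: W9 (21.6 km) < W3 (24.8 km) < W6 (38.3 km) < W8 (40.7 km) < W7 (53.1 km) < W4 (56.6 km) < …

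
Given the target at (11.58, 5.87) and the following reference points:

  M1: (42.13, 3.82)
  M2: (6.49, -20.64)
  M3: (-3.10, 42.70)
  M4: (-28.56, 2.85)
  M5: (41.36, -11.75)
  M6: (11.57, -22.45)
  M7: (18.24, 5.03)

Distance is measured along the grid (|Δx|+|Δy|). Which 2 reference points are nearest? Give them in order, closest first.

Distances from (11.58, 5.87):
M1: |30.55| + |-2.05| = 30.55 + 2.05 = 32.60
M2: |-5.09| + |-26.51| = 5.09 + 26.51 = 31.60
M3: |-14.68| + |36.83| = 14.68 + 36.83 = 51.51
M4: |-40.14| + |-3.02| = 40.14 + 3.02 = 43.16
M5: |29.78| + |-17.62| = 29.78 + 17.62 = 47.40
M6: |-0.01| + |-28.32| = 0.01 + 28.32 = 28.33
M7: |6.66| + |-0.84| = 6.66 + 0.84 = 7.50
Sorted: M7 (7.50) < M6 (28.33) < M2 (31.60) < M1 (32.60) < …

M7, M6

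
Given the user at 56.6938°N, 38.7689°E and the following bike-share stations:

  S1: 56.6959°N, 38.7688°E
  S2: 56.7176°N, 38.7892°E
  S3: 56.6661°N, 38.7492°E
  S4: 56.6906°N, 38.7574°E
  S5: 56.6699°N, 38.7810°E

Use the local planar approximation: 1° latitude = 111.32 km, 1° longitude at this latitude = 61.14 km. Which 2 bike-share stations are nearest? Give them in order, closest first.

S1, S4

Distances from 56.6938°N, 38.7689°E:
S1: 0.2339 km
S2: 2.9257 km
S3: 3.3105 km
S4: 0.7882 km
S5: 2.7615 km
Sorted: S1 (0.2339 km) < S4 (0.7882 km) < S5 (2.7615 km) < S2 (2.9257 km) < …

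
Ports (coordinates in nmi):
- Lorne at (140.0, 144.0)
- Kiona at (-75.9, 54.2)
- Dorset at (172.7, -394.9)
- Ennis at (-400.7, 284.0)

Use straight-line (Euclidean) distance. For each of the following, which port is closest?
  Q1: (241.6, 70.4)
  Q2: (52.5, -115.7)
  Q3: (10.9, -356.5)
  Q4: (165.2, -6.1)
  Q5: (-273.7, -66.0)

Q1→Lorne; Q2→Kiona; Q3→Dorset; Q4→Lorne; Q5→Kiona

Q1 at (241.6, 70.4):
  Lorne: 125.5 nmi
  Kiona: 317.9 nmi
  Dorset: 470.4 nmi
  Ennis: 676.9 nmi
  → nearest: Lorne (125.5 nmi)
Q2 at (52.5, -115.7):
  Lorne: 274.0 nmi
  Kiona: 213.0 nmi
  Dorset: 304.0 nmi
  Ennis: 604.3 nmi
  → nearest: Kiona (213.0 nmi)
Q3 at (10.9, -356.5):
  Lorne: 516.9 nmi
  Kiona: 419.8 nmi
  Dorset: 166.3 nmi
  Ennis: 761.4 nmi
  → nearest: Dorset (166.3 nmi)
Q4 at (165.2, -6.1):
  Lorne: 152.2 nmi
  Kiona: 248.5 nmi
  Dorset: 388.9 nmi
  Ennis: 635.9 nmi
  → nearest: Lorne (152.2 nmi)
Q5 at (-273.7, -66.0):
  Lorne: 463.9 nmi
  Kiona: 231.5 nmi
  Dorset: 554.5 nmi
  Ennis: 372.3 nmi
  → nearest: Kiona (231.5 nmi)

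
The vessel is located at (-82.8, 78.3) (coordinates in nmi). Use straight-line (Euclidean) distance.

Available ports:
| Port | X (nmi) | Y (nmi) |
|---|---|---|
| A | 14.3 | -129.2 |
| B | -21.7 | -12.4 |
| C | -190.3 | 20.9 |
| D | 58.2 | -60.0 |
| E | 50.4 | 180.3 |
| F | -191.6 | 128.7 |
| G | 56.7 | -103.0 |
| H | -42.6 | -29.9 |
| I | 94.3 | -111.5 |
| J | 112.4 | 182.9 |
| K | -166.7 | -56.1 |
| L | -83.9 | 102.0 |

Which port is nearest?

Distances from (-82.8, 78.3):
A: √((97.1)² + (-207.5)²) = √(9428.410 + 43056.250) = 229.1 nmi
B: √((61.1)² + (-90.7)²) = √(3733.210 + 8226.490) = 109.4 nmi
C: √((-107.5)² + (-57.4)²) = √(11556.250 + 3294.760) = 121.9 nmi
D: √((141.0)² + (-138.3)²) = √(19881.000 + 19126.890) = 197.5 nmi
E: √((133.2)² + (102.0)²) = √(17742.240 + 10404.000) = 167.8 nmi
F: √((-108.8)² + (50.4)²) = √(11837.440 + 2540.160) = 119.9 nmi
G: √((139.5)² + (-181.3)²) = √(19460.250 + 32869.690) = 228.8 nmi
H: √((40.2)² + (-108.2)²) = √(1616.040 + 11707.240) = 115.4 nmi
I: √((177.1)² + (-189.8)²) = √(31364.410 + 36024.040) = 259.6 nmi
J: √((195.2)² + (104.6)²) = √(38103.040 + 10941.160) = 221.5 nmi
K: √((-83.9)² + (-134.4)²) = √(7039.210 + 18063.360) = 158.4 nmi
L: √((-1.1)² + (23.7)²) = √(1.210 + 561.690) = 23.7 nmi
Minimum: L at 23.7 nmi.

L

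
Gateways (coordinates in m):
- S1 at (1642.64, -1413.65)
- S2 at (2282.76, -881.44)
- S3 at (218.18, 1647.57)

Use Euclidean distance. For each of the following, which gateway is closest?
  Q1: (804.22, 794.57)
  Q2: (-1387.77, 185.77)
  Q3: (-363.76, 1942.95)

Q1 at (804.22, 794.57):
  S1: √((838.42)² + (-2208.22)²) = √(702948.0964 + 4876235.5684) = 2362.03 m
  S2: √((1478.54)² + (-1676.01)²) = √(2186080.5316 + 2809009.5201) = 2234.97 m
  S3: √((-586.04)² + (853.00)²) = √(343442.8816 + 727609.0000) = 1034.92 m
  → nearest: S3 (1034.92 m)
Q2 at (-1387.77, 185.77):
  S1: √((3030.41)² + (-1599.42)²) = √(9183384.7681 + 2558144.3364) = 3426.59 m
  S2: √((3670.53)² + (-1067.21)²) = √(13472790.4809 + 1138937.1841) = 3822.53 m
  S3: √((1605.95)² + (1461.80)²) = √(2579075.4025 + 2136859.2400) = 2171.62 m
  → nearest: S3 (2171.62 m)
Q3 at (-363.76, 1942.95):
  S1: √((2006.40)² + (-3356.60)²) = √(4025640.9600 + 11266763.5600) = 3910.55 m
  S2: √((2646.52)² + (-2824.39)²) = √(7004068.1104 + 7977178.8721) = 3870.56 m
  S3: √((581.94)² + (-295.38)²) = √(338654.1636 + 87249.3444) = 652.61 m
  → nearest: S3 (652.61 m)

Q1→S3; Q2→S3; Q3→S3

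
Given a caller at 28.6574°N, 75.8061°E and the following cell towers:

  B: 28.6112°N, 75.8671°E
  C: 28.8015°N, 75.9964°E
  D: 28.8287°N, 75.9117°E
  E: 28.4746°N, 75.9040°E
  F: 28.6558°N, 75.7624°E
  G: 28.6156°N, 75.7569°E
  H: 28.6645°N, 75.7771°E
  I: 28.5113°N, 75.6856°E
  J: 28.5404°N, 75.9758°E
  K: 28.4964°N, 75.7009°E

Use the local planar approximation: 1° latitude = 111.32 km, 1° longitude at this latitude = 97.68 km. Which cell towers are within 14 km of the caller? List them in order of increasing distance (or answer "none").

H, F, G, B

Distances from 28.6574°N, 75.8061°E:
B: √((-0.0462·111.32)² + (0.0610·97.68)²) = √(26.450284 + 35.503484) = 7.8711 km
C: √((0.1441·111.32)² + (0.1903·97.68)²) = √(257.320482 + 345.532481) = 24.5531 km
D: √((0.1713·111.32)² + (0.1056·97.68)²) = √(363.631185 + 106.399390) = 21.6802 km
E: √((-0.1828·111.32)² + (0.0979·97.68)²) = √(414.093848 + 91.448521) = 22.4843 km
F: √((-0.0016·111.32)² + (-0.0437·97.68)²) = √(0.031724 + 18.221083) = 4.2723 km
G: √((-0.0418·111.32)² + (-0.0492·97.68)²) = √(21.652047 + 23.096252) = 6.6894 km
H: √((0.0071·111.32)² + (-0.0290·97.68)²) = √(0.624688 + 8.024303) = 2.9409 km
I: √((-0.1461·111.32)² + (-0.1205·97.68)²) = √(264.512882 + 138.543258) = 20.0763 km
J: √((-0.1170·111.32)² + (0.1697·97.68)²) = √(169.636037 + 274.773589) = 21.0810 km
K: √((-0.1610·111.32)² + (-0.1052·97.68)²) = √(321.216723 + 105.594861) = 20.6594 km
Threshold 14 km: H (2.9409 km), F (4.2723 km), G (6.6894 km), B (7.8711 km) are within range.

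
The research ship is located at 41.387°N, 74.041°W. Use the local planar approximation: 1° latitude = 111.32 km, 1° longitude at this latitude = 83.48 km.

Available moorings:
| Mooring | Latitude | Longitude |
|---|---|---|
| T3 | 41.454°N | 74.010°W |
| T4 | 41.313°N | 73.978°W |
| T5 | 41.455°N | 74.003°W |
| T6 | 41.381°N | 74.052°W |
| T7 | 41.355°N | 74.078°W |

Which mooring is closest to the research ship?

Distances from 41.387°N, 74.041°W:
T3: 7.895 km
T4: 9.773 km
T5: 8.208 km
T6: 1.135 km
T7: 4.715 km
Minimum: T6 at 1.135 km.

T6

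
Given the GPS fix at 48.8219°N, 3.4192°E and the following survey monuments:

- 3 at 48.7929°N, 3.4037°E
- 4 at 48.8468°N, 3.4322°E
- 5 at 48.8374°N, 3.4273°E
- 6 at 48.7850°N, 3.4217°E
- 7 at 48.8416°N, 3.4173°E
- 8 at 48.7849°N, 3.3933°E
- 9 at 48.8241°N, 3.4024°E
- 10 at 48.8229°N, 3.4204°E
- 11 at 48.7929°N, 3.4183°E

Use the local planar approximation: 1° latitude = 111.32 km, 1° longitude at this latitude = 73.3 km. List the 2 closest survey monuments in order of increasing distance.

10, 9

Distances from 48.8219°N, 3.4192°E:
3: 3.4224 km
4: 2.9311 km
5: 1.8248 km
6: 4.1118 km
7: 2.1974 km
8: 4.5353 km
9: 1.2556 km
10: 0.1419 km
11: 3.2290 km
Sorted: 10 (0.1419 km) < 9 (1.2556 km) < 5 (1.8248 km) < 7 (2.1974 km) < …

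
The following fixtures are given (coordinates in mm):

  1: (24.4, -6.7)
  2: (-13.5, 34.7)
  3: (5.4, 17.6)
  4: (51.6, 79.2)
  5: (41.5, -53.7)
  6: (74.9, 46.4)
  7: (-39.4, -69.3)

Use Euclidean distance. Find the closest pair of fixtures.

2 and 3

Pairwise distances:
1–2: 56.1 mm
1–3: 30.8 mm
1–4: 90.1 mm
1–5: 50.0 mm
1–6: 73.3 mm
1–7: 89.4 mm
2–3: 25.5 mm
2–4: 78.9 mm
2–5: 104.1 mm
2–6: 89.2 mm
2–7: 107.2 mm
3–4: 77.0 mm
3–5: 79.9 mm
3–6: 75.2 mm
3–7: 97.8 mm
4–5: 133.3 mm
4–6: 40.2 mm
4–7: 174.2 mm
5–6: 105.5 mm
5–7: 82.4 mm
6–7: 162.6 mm
Closest pair: 2–3 at 25.5 mm.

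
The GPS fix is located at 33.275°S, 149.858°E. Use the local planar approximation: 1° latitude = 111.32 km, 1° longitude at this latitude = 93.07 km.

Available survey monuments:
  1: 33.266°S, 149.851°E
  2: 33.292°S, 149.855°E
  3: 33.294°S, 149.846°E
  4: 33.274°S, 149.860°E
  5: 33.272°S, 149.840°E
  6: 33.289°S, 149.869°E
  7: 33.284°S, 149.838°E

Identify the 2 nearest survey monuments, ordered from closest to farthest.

Distances from 33.275°S, 149.858°E:
1: √((0.009·111.32)² + (-0.007·93.07)²) = √(1.00376 + 0.42444) = 1.195 km
2: √((-0.017·111.32)² + (-0.003·93.07)²) = √(3.58133 + 0.07796) = 1.913 km
3: √((-0.019·111.32)² + (-0.012·93.07)²) = √(4.47356 + 1.24733) = 2.392 km
4: √((0.001·111.32)² + (0.002·93.07)²) = √(0.01239 + 0.03465) = 0.217 km
5: √((0.003·111.32)² + (-0.018·93.07)²) = √(0.11153 + 2.80650) = 1.708 km
6: √((-0.014·111.32)² + (0.011·93.07)²) = √(2.42886 + 1.04811) = 1.865 km
7: √((-0.009·111.32)² + (-0.020·93.07)²) = √(1.00376 + 3.46481) = 2.114 km
Sorted: 4 (0.217 km) < 1 (1.195 km) < 5 (1.708 km) < 6 (1.865 km) < …

4, 1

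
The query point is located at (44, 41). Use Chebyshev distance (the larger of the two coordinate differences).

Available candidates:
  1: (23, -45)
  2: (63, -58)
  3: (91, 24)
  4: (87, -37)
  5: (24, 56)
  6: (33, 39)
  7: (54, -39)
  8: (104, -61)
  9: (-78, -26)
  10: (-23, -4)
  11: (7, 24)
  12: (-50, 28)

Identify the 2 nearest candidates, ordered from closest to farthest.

6, 5

Distances from (44, 41):
1: 86
2: 99
3: 47
4: 78
5: 20
6: 11
7: 80
8: 102
9: 122
10: 67
11: 37
12: 94
Sorted: 6 (11) < 5 (20) < 11 (37) < 3 (47) < …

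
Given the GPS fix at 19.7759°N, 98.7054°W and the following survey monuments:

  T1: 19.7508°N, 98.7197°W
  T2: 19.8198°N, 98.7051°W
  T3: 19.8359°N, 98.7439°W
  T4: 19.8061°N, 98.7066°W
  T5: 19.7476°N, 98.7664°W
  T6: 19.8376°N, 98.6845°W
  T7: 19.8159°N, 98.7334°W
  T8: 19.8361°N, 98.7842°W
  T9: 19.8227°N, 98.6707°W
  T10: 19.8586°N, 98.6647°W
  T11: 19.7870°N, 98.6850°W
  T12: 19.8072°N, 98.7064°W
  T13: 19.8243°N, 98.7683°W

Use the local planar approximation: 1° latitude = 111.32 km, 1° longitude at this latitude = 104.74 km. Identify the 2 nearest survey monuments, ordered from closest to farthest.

T11, T1

Distances from 19.7759°N, 98.7054°W:
T1: √((-0.0251·111.32)² + (-0.0143·104.74)²) = √(7.807174 + 2.243351) = 3.1703 km
T2: √((0.0439·111.32)² + (0.0003·104.74)²) = √(23.882261 + 0.000987) = 4.8870 km
T3: √((0.0600·111.32)² + (-0.0385·104.74)²) = √(44.611713 + 16.260976) = 7.8021 km
T4: √((0.0302·111.32)² + (-0.0012·104.74)²) = √(11.302130 + 0.015797) = 3.3642 km
T5: √((-0.0283·111.32)² + (-0.0610·104.74)²) = √(9.924743 + 40.821110) = 7.1236 km
T6: √((0.0617·111.32)² + (0.0209·104.74)²) = √(47.175523 + 4.792010) = 7.2089 km
T7: √((0.0400·111.32)² + (-0.0280·104.74)²) = √(19.827428 + 8.600847) = 5.3318 km
T8: √((0.0602·111.32)² + (-0.0788·104.74)²) = √(44.909620 + 68.120460) = 10.6316 km
T9: √((0.0468·111.32)² + (0.0347·104.74)²) = √(27.141766 + 13.209430) = 6.3523 km
T10: √((0.0827·111.32)² + (0.0407·104.74)²) = √(84.753456 + 18.172470) = 10.1452 km
T11: √((0.0111·111.32)² + (0.0204·104.74)²) = √(1.526836 + 4.565470) = 2.4683 km
T12: √((0.0313·111.32)² + (-0.0010·104.74)²) = √(12.140458 + 0.010970) = 3.4859 km
T13: √((0.0484·111.32)² + (-0.0629·104.74)²) = √(29.029337 + 43.403668) = 8.5108 km
Sorted: T11 (2.4683 km) < T1 (3.1703 km) < T4 (3.3642 km) < T12 (3.4859 km) < …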